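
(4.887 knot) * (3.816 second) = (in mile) 0.005961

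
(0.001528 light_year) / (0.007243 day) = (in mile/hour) 5.167e+10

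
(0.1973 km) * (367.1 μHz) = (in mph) 0.162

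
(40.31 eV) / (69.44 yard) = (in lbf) 2.287e-20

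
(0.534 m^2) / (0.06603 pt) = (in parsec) 7.429e-13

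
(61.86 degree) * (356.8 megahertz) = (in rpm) 3.679e+09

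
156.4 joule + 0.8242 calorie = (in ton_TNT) 3.82e-08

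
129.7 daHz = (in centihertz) 1.297e+05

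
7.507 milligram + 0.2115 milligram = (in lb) 1.702e-05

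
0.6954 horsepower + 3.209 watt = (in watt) 521.8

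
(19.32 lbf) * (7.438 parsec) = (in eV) 1.231e+38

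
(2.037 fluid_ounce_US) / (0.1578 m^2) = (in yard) 0.0004175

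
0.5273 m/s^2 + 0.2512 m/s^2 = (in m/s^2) 0.7785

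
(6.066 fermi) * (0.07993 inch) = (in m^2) 1.232e-17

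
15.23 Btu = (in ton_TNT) 3.84e-06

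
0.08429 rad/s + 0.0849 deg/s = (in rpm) 0.8191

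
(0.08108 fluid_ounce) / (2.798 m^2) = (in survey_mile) 5.325e-10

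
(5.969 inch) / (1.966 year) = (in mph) 5.47e-09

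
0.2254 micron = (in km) 2.254e-10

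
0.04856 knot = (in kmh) 0.08993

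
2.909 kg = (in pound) 6.413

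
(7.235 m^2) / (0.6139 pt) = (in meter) 3.341e+04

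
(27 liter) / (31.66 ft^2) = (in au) 6.136e-14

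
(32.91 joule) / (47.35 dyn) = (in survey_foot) 2.28e+05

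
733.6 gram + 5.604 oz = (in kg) 0.8925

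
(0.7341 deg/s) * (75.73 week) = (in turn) 9.34e+04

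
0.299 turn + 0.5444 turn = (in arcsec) 1.093e+06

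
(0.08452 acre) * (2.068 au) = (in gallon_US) 2.795e+16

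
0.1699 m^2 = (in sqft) 1.829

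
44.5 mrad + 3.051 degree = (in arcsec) 2.016e+04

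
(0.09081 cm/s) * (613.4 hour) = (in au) 1.34e-08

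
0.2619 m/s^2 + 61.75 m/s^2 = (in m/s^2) 62.01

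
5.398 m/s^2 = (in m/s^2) 5.398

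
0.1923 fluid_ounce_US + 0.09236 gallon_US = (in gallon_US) 0.09386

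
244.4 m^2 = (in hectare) 0.02444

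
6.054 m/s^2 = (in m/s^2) 6.054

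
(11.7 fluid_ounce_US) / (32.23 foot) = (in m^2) 3.522e-05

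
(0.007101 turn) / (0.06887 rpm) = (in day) 7.16e-05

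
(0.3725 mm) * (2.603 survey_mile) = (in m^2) 1.56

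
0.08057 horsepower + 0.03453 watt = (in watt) 60.12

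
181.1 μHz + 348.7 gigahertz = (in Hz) 3.487e+11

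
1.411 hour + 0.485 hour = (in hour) 1.896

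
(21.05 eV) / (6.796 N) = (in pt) 1.407e-15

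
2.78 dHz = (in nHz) 2.78e+08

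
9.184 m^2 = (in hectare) 0.0009184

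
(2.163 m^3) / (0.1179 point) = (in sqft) 5.598e+05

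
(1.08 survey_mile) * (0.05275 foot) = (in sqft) 300.8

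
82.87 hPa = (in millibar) 82.87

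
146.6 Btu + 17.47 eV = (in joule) 1.547e+05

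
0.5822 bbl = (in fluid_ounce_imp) 3258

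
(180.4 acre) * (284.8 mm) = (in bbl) 1.308e+06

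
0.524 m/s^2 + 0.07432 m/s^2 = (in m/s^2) 0.5983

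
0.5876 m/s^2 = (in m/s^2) 0.5876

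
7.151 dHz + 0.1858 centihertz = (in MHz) 7.17e-07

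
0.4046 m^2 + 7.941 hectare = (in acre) 19.62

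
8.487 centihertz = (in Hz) 0.08487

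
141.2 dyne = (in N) 0.001412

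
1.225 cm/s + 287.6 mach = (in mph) 2.191e+05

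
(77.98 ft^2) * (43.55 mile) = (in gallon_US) 1.341e+08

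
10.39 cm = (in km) 0.0001039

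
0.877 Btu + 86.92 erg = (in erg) 9.253e+09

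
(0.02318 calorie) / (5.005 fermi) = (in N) 1.938e+13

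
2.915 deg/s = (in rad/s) 0.05088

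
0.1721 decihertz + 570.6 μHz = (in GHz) 1.778e-11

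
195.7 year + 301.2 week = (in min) 1.059e+08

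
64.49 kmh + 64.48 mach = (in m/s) 2.197e+04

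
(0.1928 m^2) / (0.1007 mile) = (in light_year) 1.257e-19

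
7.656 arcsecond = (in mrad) 0.03712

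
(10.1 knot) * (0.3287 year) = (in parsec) 1.745e-09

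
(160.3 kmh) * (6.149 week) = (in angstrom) 1.656e+18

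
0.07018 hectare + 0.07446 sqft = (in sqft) 7554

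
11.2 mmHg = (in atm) 0.01474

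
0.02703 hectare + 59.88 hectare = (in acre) 148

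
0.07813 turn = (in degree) 28.13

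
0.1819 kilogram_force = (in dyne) 1.784e+05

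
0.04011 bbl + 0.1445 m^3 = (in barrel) 0.949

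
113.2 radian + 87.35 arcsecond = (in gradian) 7207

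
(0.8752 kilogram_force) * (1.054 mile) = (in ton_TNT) 3.48e-06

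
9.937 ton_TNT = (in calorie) 9.937e+09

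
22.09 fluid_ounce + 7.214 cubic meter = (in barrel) 45.38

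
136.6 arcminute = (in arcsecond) 8196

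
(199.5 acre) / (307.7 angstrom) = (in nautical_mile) 1.417e+10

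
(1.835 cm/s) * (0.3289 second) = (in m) 0.006035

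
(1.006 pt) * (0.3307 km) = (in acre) 2.9e-05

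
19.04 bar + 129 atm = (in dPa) 1.497e+08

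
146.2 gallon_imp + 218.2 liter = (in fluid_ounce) 2.985e+04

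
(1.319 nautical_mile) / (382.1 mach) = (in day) 2.173e-07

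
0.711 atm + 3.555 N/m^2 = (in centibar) 72.05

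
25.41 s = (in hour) 0.007058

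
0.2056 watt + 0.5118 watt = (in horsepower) 0.000962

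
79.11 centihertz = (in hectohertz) 0.007911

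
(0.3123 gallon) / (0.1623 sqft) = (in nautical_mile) 4.233e-05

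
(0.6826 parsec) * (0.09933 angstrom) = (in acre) 51.7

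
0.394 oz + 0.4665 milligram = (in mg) 1.117e+04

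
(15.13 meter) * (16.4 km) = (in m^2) 2.481e+05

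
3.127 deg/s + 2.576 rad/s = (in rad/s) 2.631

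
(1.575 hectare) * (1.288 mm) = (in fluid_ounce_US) 6.86e+05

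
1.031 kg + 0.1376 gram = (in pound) 2.273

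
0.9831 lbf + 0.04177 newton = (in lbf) 0.9925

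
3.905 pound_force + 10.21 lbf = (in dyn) 6.279e+06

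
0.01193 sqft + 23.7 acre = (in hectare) 9.591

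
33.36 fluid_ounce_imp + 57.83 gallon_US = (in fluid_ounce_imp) 7738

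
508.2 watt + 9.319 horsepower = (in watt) 7457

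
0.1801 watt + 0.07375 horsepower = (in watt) 55.18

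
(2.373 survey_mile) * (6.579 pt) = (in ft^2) 95.41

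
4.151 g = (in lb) 0.009151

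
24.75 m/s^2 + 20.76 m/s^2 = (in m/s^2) 45.51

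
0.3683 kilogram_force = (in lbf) 0.812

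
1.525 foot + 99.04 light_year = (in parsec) 30.37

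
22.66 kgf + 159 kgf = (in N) 1781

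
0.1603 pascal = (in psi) 2.325e-05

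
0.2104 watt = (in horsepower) 0.0002822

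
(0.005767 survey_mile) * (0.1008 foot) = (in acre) 7.046e-05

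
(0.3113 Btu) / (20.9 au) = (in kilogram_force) 1.071e-11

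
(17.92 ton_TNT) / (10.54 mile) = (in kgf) 4.507e+05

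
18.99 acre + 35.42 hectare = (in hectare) 43.1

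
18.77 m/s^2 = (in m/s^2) 18.77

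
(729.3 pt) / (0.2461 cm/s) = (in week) 0.0001729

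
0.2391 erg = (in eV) 1.492e+11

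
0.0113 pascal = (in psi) 1.639e-06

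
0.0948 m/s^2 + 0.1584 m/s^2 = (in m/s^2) 0.2532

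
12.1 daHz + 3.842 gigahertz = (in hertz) 3.842e+09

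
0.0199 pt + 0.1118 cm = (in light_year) 1.189e-19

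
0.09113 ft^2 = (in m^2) 0.008466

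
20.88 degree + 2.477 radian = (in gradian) 180.9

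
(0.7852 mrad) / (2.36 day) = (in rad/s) 3.851e-09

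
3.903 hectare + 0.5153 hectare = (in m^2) 4.418e+04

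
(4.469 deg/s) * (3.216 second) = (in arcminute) 862.3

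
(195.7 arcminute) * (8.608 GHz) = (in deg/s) 2.808e+10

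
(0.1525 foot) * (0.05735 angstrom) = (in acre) 6.587e-17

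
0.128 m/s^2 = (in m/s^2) 0.128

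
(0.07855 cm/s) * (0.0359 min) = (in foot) 0.005551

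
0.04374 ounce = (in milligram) 1240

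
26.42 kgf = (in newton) 259.1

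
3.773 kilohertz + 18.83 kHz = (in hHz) 226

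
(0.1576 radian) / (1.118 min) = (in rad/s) 0.002349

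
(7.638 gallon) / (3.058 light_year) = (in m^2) 9.994e-19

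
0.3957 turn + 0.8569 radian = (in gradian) 212.8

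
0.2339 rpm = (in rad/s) 0.02449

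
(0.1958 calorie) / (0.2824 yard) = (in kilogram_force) 0.3235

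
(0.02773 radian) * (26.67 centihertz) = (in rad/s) 0.007396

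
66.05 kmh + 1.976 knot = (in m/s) 19.36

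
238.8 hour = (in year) 0.02726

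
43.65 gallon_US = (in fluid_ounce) 5587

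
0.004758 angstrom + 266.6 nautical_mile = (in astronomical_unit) 3.3e-06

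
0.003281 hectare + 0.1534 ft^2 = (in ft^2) 353.3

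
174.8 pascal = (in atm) 0.001725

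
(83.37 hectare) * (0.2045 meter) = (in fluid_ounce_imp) 6e+09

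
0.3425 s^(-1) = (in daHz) 0.03425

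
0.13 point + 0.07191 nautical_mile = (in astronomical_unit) 8.902e-10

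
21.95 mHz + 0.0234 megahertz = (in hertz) 2.34e+04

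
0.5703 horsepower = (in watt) 425.3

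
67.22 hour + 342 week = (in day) 2397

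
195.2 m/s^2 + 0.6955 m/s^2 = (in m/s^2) 195.9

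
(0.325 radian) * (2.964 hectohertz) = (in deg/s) 5519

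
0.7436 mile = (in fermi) 1.197e+18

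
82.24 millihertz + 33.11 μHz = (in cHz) 8.227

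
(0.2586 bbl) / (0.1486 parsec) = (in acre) 2.216e-21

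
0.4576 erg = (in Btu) 4.337e-11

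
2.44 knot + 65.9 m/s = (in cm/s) 6716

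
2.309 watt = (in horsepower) 0.003096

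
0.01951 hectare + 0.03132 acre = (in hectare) 0.03218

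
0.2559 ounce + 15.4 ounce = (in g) 443.8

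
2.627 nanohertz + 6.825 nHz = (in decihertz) 9.452e-08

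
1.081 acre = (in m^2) 4375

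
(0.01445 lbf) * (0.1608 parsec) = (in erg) 3.189e+21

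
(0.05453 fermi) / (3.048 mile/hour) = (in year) 1.269e-24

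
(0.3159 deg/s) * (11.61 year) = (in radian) 2.019e+06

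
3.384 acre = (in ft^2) 1.474e+05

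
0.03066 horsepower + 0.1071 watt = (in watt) 22.97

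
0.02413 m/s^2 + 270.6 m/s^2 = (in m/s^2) 270.6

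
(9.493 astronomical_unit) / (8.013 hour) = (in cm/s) 4.923e+09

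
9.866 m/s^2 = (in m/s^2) 9.866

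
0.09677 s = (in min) 0.001613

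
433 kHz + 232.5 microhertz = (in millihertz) 4.33e+08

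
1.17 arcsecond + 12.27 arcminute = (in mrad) 3.575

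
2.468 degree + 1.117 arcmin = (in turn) 0.006907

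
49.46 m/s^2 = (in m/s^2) 49.46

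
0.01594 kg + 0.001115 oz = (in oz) 0.5634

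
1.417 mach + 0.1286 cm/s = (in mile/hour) 1079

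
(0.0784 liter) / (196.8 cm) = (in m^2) 3.984e-05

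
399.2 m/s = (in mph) 893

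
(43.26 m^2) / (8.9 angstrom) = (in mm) 4.861e+13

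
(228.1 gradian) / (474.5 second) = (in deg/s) 0.4326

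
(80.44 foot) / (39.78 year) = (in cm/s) 1.954e-06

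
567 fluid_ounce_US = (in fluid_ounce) 567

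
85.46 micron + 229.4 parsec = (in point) 2.007e+22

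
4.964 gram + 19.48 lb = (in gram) 8841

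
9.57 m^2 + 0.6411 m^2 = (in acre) 0.002523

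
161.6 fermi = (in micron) 1.616e-07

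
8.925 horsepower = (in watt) 6655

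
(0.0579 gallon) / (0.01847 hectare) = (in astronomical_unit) 7.932e-18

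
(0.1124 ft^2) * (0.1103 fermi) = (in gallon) 3.043e-16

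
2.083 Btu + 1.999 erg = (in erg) 2.198e+10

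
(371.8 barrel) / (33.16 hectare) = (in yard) 0.0001949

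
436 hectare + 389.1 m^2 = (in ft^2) 4.693e+07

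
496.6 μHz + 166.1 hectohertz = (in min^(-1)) 9.966e+05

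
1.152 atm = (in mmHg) 875.5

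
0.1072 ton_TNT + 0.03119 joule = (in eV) 2.799e+27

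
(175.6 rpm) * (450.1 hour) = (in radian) 2.98e+07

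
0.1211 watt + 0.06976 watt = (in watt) 0.1909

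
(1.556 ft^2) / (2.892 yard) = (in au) 3.654e-13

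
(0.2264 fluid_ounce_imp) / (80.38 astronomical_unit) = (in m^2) 5.35e-19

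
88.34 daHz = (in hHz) 8.834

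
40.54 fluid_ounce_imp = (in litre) 1.152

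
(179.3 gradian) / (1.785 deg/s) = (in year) 2.867e-06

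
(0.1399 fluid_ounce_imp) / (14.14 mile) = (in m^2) 1.747e-10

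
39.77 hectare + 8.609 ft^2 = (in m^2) 3.977e+05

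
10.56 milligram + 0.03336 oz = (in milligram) 956.3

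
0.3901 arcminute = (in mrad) 0.1135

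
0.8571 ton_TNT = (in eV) 2.238e+28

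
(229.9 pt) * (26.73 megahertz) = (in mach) 6367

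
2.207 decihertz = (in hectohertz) 0.002207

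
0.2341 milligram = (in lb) 5.161e-07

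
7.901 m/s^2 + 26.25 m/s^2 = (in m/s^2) 34.15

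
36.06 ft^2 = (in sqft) 36.06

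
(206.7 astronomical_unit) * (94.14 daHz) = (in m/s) 2.911e+16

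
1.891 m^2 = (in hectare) 0.0001891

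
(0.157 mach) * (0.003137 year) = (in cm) 5.289e+08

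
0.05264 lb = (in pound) 0.05264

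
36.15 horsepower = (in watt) 2.696e+04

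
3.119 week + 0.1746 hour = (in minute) 3.145e+04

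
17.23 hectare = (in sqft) 1.855e+06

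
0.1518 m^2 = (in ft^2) 1.634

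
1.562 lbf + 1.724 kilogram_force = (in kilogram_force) 2.433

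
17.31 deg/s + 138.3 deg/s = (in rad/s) 2.716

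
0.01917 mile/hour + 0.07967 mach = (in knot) 52.75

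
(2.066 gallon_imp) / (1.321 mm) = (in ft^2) 76.53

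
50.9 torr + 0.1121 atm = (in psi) 2.632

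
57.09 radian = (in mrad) 5.709e+04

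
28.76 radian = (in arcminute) 9.887e+04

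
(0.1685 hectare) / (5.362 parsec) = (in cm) 1.018e-12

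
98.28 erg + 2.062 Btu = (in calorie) 520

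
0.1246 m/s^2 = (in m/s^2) 0.1246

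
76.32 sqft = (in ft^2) 76.32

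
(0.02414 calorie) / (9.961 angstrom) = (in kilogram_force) 1.034e+07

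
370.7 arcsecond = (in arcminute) 6.178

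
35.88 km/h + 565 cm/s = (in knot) 30.36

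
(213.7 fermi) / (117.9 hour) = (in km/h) 1.813e-18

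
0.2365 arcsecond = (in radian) 1.147e-06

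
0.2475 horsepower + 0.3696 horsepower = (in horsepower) 0.6171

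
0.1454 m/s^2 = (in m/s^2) 0.1454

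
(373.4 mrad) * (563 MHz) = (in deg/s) 1.204e+10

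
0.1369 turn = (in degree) 49.28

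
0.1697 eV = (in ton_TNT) 6.498e-30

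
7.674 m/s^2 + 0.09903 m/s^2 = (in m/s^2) 7.773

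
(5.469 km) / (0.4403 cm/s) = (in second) 1.242e+06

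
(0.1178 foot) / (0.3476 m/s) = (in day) 1.196e-06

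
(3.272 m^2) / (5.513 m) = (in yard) 0.6491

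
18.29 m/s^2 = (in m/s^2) 18.29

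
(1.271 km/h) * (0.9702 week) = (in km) 207.2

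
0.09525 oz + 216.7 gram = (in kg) 0.2194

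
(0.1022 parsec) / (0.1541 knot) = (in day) 4.604e+11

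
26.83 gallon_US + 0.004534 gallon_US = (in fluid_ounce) 3435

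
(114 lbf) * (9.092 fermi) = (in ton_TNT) 1.102e-21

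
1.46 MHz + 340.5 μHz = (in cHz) 1.46e+08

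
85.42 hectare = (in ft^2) 9.195e+06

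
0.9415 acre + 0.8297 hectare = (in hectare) 1.211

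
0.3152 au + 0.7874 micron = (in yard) 5.157e+10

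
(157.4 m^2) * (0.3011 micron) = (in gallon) 0.01252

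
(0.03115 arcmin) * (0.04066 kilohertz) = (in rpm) 0.003518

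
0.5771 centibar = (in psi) 0.0837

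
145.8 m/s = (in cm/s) 1.458e+04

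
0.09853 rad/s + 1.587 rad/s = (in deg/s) 96.57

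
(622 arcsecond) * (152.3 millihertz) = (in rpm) 0.004386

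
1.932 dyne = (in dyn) 1.932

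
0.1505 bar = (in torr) 112.9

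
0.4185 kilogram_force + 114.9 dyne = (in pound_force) 0.9229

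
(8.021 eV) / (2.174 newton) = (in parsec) 1.916e-35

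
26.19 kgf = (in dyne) 2.568e+07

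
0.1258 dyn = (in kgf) 1.283e-07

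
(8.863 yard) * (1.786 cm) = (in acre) 3.577e-05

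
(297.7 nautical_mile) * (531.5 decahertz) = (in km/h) 1.055e+10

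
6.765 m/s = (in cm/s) 676.5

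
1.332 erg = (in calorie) 3.184e-08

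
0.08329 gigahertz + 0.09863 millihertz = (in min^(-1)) 4.997e+09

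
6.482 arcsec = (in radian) 3.143e-05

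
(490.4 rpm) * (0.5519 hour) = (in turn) 1.624e+04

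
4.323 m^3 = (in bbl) 27.19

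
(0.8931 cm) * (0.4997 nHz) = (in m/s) 4.463e-12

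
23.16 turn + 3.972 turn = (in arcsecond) 3.516e+07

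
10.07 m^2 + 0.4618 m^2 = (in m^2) 10.53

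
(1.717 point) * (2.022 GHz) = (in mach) 3597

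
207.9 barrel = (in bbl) 207.9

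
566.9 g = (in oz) 20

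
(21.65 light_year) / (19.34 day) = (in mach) 3.6e+08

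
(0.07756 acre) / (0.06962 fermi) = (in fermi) 4.508e+33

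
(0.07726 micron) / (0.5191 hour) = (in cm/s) 4.134e-09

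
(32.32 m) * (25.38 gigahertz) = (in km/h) 2.953e+12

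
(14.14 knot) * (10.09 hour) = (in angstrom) 2.642e+15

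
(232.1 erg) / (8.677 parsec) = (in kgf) 8.84e-24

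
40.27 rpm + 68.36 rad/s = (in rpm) 693.1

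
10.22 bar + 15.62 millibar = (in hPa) 1.024e+04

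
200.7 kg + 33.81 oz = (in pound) 444.6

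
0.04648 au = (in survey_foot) 2.281e+10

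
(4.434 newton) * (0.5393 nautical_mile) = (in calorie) 1058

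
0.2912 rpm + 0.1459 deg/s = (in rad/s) 0.03304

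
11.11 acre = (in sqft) 4.84e+05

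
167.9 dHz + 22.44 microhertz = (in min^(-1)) 1007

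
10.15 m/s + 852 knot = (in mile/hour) 1003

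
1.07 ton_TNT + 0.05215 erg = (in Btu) 4.243e+06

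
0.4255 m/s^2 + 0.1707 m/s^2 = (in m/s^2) 0.5962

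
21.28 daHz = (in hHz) 2.128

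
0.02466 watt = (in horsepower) 3.307e-05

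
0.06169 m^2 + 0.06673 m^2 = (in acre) 3.173e-05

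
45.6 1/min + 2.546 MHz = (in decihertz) 2.546e+07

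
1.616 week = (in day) 11.31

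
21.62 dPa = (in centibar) 0.002162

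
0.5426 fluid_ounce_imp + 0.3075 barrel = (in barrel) 0.3076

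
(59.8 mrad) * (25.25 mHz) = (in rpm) 0.01442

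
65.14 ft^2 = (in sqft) 65.14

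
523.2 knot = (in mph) 602.1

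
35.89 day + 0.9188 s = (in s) 3.101e+06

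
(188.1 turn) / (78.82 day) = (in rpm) 0.001657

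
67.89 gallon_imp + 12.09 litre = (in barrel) 2.017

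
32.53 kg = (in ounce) 1147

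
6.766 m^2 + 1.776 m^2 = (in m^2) 8.542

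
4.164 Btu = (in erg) 4.393e+10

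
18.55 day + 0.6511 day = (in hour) 460.8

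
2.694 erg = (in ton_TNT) 6.439e-17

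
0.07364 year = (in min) 3.871e+04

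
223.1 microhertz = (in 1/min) 0.01339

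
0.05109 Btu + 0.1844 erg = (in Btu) 0.05109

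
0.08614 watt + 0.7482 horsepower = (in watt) 558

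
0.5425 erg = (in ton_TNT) 1.297e-17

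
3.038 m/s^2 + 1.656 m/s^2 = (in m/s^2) 4.694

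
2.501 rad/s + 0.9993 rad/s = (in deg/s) 200.6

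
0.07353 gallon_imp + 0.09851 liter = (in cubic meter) 0.0004328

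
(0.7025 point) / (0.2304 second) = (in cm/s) 0.1076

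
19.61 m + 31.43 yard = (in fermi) 4.835e+16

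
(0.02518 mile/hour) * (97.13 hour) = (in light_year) 4.16e-13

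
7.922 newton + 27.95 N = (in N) 35.87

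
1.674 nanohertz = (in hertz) 1.674e-09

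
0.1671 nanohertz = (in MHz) 1.671e-16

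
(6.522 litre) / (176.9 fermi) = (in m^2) 3.687e+10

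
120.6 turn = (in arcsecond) 1.563e+08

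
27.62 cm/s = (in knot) 0.5369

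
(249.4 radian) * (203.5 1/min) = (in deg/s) 4.847e+04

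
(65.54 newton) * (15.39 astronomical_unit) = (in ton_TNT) 3.606e+04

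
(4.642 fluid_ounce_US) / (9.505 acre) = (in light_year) 3.772e-25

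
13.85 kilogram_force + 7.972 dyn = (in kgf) 13.85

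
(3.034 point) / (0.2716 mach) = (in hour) 3.215e-09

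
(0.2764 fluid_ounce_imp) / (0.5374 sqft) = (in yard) 0.000172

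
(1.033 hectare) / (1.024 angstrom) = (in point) 2.86e+17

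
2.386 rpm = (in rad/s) 0.2499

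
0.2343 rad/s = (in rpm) 2.237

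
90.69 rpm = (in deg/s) 544.1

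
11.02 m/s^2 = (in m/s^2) 11.02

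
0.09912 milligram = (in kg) 9.912e-08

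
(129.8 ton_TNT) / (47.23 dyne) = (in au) 7686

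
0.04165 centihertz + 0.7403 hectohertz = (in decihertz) 740.3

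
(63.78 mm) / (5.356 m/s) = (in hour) 3.308e-06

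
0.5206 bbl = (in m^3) 0.08277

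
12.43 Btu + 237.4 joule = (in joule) 1.335e+04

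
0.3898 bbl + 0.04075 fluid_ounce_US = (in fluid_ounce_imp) 2181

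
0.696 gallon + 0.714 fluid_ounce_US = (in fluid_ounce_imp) 93.47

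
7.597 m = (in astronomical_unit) 5.078e-11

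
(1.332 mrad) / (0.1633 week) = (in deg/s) 7.727e-07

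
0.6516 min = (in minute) 0.6516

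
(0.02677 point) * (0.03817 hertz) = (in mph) 8.064e-07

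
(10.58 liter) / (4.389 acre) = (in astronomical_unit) 3.982e-18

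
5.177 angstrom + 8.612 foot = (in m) 2.625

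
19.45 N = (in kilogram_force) 1.983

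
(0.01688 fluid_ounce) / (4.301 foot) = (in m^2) 3.808e-07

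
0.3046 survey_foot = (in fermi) 9.284e+13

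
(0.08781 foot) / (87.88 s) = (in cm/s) 0.03046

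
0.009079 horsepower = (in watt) 6.77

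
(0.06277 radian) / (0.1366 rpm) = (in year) 1.391e-07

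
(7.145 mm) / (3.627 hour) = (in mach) 1.607e-09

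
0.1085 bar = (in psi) 1.574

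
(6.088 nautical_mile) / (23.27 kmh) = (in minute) 29.07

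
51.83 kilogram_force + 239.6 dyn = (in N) 508.3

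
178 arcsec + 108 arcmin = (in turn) 0.005137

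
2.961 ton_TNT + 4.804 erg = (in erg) 1.239e+17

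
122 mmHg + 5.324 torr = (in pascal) 1.698e+04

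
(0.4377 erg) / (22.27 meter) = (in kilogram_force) 2.004e-10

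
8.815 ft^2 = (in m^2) 0.8189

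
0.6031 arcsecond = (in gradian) 0.0001861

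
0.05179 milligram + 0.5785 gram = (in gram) 0.5786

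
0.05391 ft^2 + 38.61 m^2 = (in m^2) 38.62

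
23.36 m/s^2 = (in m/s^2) 23.36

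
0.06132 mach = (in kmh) 75.17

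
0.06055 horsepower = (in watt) 45.15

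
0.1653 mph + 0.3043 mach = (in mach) 0.3045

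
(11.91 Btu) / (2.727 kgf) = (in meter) 469.9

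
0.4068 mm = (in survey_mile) 2.528e-07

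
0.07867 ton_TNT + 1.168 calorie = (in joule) 3.292e+08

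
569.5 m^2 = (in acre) 0.1407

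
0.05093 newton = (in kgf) 0.005193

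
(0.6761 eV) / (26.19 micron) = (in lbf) 9.298e-16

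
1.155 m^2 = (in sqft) 12.43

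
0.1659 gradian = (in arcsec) 537.5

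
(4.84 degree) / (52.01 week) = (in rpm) 2.564e-08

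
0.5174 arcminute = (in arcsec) 31.04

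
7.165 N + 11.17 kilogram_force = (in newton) 116.7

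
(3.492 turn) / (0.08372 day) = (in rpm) 0.02897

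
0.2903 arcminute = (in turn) 1.344e-05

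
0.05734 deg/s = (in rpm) 0.009557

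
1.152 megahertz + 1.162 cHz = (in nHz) 1.152e+15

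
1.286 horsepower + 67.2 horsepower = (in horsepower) 68.49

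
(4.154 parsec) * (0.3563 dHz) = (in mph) 1.022e+16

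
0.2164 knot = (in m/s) 0.1113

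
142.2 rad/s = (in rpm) 1358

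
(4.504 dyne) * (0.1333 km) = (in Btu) 5.691e-06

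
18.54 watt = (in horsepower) 0.02486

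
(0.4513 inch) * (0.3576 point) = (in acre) 3.573e-10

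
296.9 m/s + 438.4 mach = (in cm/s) 1.496e+07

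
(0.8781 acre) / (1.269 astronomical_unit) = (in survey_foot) 6.141e-08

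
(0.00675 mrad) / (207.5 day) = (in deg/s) 2.157e-11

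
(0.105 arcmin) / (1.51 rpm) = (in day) 2.236e-09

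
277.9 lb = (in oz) 4446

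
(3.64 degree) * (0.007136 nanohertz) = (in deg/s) 2.598e-11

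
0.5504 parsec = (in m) 1.698e+16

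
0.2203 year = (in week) 11.49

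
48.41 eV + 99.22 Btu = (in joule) 1.047e+05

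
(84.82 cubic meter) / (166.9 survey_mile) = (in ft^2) 0.003399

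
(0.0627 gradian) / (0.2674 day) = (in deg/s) 2.443e-06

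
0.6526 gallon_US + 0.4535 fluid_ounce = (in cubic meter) 0.002484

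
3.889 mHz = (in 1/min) 0.2333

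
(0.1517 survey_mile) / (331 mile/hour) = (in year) 5.232e-08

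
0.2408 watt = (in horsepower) 0.0003229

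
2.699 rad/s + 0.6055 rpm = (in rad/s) 2.762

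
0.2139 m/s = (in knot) 0.4158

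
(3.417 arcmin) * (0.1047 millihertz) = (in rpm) 9.938e-07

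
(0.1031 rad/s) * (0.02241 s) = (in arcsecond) 476.6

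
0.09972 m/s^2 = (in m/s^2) 0.09972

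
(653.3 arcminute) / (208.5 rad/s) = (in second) 0.0009114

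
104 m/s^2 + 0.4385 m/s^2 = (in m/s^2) 104.4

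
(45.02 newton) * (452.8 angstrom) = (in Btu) 1.932e-09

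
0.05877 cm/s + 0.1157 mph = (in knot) 0.1017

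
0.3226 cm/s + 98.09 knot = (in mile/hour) 112.9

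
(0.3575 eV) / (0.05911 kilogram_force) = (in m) 9.881e-20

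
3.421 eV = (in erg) 5.481e-12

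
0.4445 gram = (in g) 0.4445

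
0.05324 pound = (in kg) 0.02415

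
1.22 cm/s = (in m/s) 0.0122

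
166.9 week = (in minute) 1.682e+06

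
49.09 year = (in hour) 4.3e+05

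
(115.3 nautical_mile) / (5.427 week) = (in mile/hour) 0.1455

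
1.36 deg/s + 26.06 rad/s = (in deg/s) 1494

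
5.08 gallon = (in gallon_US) 5.08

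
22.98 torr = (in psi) 0.4444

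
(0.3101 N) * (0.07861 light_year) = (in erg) 2.306e+21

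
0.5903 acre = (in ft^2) 2.571e+04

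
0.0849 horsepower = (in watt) 63.31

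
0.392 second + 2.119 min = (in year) 4.044e-06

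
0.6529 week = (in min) 6581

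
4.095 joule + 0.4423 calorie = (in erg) 5.946e+07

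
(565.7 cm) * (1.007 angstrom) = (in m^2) 5.697e-10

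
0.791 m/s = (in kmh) 2.848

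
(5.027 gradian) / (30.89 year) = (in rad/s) 8.106e-11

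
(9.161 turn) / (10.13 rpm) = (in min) 0.9043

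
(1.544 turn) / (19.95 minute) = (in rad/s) 0.008105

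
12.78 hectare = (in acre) 31.58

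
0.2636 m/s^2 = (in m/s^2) 0.2636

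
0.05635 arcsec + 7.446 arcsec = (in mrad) 0.03637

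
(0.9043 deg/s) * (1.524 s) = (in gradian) 1.531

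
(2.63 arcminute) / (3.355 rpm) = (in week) 3.6e-09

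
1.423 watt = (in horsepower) 0.001908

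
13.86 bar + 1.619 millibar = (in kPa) 1386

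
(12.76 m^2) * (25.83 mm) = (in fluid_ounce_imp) 1.16e+04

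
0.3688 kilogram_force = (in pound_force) 0.8131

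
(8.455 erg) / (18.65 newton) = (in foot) 1.487e-07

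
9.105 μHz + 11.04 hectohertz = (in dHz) 1.104e+04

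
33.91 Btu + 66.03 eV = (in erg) 3.578e+11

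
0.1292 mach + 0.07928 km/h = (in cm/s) 4401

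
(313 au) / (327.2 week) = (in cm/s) 2.366e+07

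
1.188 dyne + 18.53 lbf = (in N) 82.43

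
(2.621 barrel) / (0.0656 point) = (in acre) 4.449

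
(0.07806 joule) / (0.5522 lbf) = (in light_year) 3.359e-18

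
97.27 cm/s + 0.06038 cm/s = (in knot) 1.892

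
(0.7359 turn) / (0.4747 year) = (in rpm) 2.949e-06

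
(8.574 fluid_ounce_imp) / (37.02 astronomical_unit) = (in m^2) 4.399e-17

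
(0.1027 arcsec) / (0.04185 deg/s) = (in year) 2.162e-11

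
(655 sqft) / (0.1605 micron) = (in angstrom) 3.791e+18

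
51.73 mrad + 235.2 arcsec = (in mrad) 52.87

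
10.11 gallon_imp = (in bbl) 0.2891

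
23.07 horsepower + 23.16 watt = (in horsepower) 23.1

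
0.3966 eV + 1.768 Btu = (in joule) 1865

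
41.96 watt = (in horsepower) 0.05627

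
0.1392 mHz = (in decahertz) 1.392e-05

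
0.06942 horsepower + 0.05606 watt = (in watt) 51.82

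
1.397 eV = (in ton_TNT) 5.35e-29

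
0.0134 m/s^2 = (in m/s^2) 0.0134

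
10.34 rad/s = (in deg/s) 592.4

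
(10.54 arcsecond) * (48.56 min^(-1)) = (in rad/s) 4.136e-05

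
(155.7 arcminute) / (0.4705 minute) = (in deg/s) 0.09192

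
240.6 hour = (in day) 10.03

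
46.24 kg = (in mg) 4.624e+07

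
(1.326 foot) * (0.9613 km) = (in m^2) 388.5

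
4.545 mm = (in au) 3.038e-14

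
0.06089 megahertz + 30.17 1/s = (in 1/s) 6.092e+04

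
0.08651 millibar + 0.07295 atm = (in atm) 0.07304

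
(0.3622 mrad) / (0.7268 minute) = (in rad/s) 8.306e-06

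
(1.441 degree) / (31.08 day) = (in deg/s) 5.366e-07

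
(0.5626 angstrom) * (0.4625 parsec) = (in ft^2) 8.642e+06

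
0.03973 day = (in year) 0.0001088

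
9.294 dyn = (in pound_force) 2.089e-05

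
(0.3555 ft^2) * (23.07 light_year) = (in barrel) 4.534e+16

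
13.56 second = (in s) 13.56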